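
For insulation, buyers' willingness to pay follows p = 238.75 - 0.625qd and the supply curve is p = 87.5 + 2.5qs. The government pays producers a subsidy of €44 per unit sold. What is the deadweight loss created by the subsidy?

Deadweight loss = €309.76

Pre-subsidy: 238.75 - 0.625q = 87.5 + 2.5q gives q* = 48.4 and p* = 208.5.
With the subsidy, sellers receive ps = pb + 44 for each unit, where pb is the price buyers pay.
On the curves, pb = 238.75 - 0.625q and ps = 87.5 + 2.5q; the wedge ps − pb = 44 gives 87.5 + 2.5q − (238.75 - 0.625q) = 44, so q' = 62.48.
Then pb = 238.75 − 0.625·62.48 = 199.7 and ps = 87.5 + 2.5·62.48 = 243.7.
The subsidy expands output by 62.48 − 48.4 = 14.08 past the efficient level; on those units the gap between marginal cost and willingness to pay runs from 0 up to 44.
DWL = ½ × 44 × 14.08 = 309.76.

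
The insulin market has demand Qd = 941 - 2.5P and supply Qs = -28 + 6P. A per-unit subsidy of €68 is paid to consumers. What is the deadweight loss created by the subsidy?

Pre-subsidy: 941 - 2.5P = -28 + 6P gives P* = 114, Q* = 656.
With the rebate, buyers effectively pay Pb = Ps − 68, where Ps is the price sellers receive.
Demand in terms of Ps becomes Qd = 941 − 2.5(Ps − 68) = 1111 - 2.5Ps. Setting this equal to supply: 1111 - 2.5Ps = -28 + 6Ps, so Ps = 134.
Buyers pay Pb = 134 − 68 = 66; Q' = -28 + 6·134 = 776.
The subsidy expands output by 776 − 656 = 120 past the efficient level; on those units the gap between marginal cost and willingness to pay runs from 0 up to 68.
DWL = ½ × 68 × 120 = 4080.

Deadweight loss = €4080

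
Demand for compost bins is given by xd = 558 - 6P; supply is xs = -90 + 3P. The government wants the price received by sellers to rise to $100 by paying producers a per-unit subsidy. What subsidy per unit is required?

Required subsidy s = $42 per unit

At a seller price of 100, quantity supplied is -90 + 3·100 = 210.
Buyers absorb 210 only when they pay Pb with 558 − 6·Pb = 210, i.e. Pb = 58.
s = Ps − Pb = 100 − 58 = 42.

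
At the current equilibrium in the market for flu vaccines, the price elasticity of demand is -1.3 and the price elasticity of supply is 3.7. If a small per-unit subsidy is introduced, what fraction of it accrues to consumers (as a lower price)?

For a small subsidy around the equilibrium, the benefit split depends on the relative slopes, which at a point are proportional to the elasticities.
Buyer share = εs/(εs + |εd|) = 3.7/(3.7 + 1.3) = 0.74; seller share = |εd|/(εs + |εd|) = 0.26.

Consumer share = 0.74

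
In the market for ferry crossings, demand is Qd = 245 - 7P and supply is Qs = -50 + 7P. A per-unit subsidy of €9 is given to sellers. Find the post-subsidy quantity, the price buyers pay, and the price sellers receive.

Pre-subsidy: 245 - 7P = -50 + 7P gives P* = 295/14, Q* = 97.5.
With the subsidy, sellers receive Ps = Pb + 9 for each unit, where Pb is the price buyers pay.
Supply in terms of Pb becomes Qs = -50 + 7(Pb + 9) = 13 + 7Pb. Setting this equal to demand: 245 - 7Pb = 13 + 7Pb, so Pb = 116/7.
Sellers receive Ps = 116/7 + 9 = 179/7; Q' = 245 − 7·(116/7) = 129.

Q' = 129; buyers pay 116/7; sellers receive 179/7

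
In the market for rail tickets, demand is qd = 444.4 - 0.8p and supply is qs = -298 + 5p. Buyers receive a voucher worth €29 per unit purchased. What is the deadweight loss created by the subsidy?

Pre-subsidy: 444.4 - 0.8p = -298 + 5p gives p* = 128, q* = 342.
With the rebate, buyers effectively pay pb = ps − 29, where ps is the price sellers receive.
Demand in terms of ps becomes qd = 444.4 − 0.8(ps − 29) = 467.6 - 0.8ps. Setting this equal to supply: 467.6 - 0.8ps = -298 + 5ps, so ps = 132.
Buyers pay pb = 132 − 29 = 103; q' = -298 + 5·132 = 362.
The subsidy expands output by 362 − 342 = 20 past the efficient level; on those units the gap between marginal cost and willingness to pay runs from 0 up to 29.
DWL = ½ × 29 × 20 = 290.

Deadweight loss = €290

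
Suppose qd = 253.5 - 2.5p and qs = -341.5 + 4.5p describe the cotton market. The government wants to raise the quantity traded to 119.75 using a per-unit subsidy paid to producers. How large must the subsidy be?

At q = 119.75, invert demand for the buyer price: pb = (253.5 − 119.75)/2.5 = 53.5; invert supply for the seller price: ps = (119.75 − (-341.5))/4.5 = 102.5.
The subsidy must fill the gap: s = ps − pb = 102.5 − 53.5 = 49.

Required subsidy s = 49 per unit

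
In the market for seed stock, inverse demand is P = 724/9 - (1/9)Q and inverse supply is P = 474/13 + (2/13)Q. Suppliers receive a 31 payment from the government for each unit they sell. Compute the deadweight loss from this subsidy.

Pre-subsidy: 724/9 - (1/9)Q = 474/13 + (2/13)Q gives Q* = 166 and P* = 62.
With the subsidy, sellers receive Ps = Pb + 31 for each unit, where Pb is the price buyers pay.
On the curves, Pb = 724/9 - (1/9)Q and Ps = 474/13 + (2/13)Q; the wedge Ps − Pb = 31 gives 474/13 + (2/13)Q − (724/9 - (1/9)Q) = 31, so Q' = 283.
Then Pb = 724/9 − (1/9)·283 = 49 and Ps = 474/13 + (2/13)·283 = 80.
The subsidy expands output by 283 − 166 = 117 past the efficient level; on those units the gap between marginal cost and willingness to pay runs from 0 up to 31.
DWL = ½ × 31 × 117 = 1813.5.

Deadweight loss = 1813.5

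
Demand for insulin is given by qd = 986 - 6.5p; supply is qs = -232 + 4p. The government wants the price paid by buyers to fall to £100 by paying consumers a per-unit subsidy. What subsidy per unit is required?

Required subsidy s = £42 per unit

At a buyer price of 100, quantity demanded is 986 − 6.5·100 = 336.
Sellers supply 336 only when they receive ps with -232 + 4·ps = 336, i.e. ps = 142.
s = ps − pb = 142 − 100 = 42.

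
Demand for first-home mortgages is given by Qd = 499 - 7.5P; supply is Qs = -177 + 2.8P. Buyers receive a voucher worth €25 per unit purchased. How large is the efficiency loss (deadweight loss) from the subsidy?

Pre-subsidy: 499 - 7.5P = -177 + 2.8P gives P* = 6760/103, Q* = 697/103.
With the rebate, buyers effectively pay Pb = Ps − 25, where Ps is the price sellers receive.
Demand in terms of Ps becomes Qd = 499 − 7.5(Ps − 25) = 686.5 - 7.5Ps. Setting this equal to supply: 686.5 - 7.5Ps = -177 + 2.8Ps, so Ps = 8635/103.
Buyers pay Pb = 8635/103 − 25 = 6060/103; Q' = -177 + 2.8·(8635/103) = 5947/103.
The subsidy expands output by 5947/103 − 697/103 = 5250/103 past the efficient level; on those units the gap between marginal cost and willingness to pay runs from 0 up to 25.
DWL = ½ × 25 × 5250/103 = 65625/103.

Deadweight loss = 65625/103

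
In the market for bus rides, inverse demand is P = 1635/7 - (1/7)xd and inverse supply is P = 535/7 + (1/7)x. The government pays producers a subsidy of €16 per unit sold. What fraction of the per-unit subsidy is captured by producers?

Producer share = 0.5

Pre-subsidy: 1635/7 - (1/7)x = 535/7 + (1/7)x gives x* = 550 and P* = 155.
With the subsidy, sellers receive Ps = Pb + 16 for each unit, where Pb is the price buyers pay.
On the curves, Pb = 1635/7 - (1/7)x and Ps = 535/7 + (1/7)x; the wedge Ps − Pb = 16 gives 535/7 + (1/7)x − (1635/7 - (1/7)x) = 16, so x' = 606.
Then Pb = 1635/7 − (1/7)·606 = 147 and Ps = 535/7 + (1/7)·606 = 163.
Buyers' price falls by P* − Pb = 155 − 147 = 8; sellers' price rises by Ps − P* = 163 − 155 = 8.
So producers capture 8/16 = 0.5 of each unit of subsidy.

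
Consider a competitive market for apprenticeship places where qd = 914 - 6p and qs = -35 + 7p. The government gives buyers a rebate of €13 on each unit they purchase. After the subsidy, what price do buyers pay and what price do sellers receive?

Buyers pay €66; sellers receive €79

Pre-subsidy: 914 - 6p = -35 + 7p gives p* = 73, q* = 476.
With the rebate, buyers effectively pay pb = ps − 13, where ps is the price sellers receive.
Demand in terms of ps becomes qd = 914 − 6(ps − 13) = 992 - 6ps. Setting this equal to supply: 992 - 6ps = -35 + 7ps, so ps = 79.
Buyers pay pb = 79 − 13 = 66; q' = -35 + 7·79 = 518.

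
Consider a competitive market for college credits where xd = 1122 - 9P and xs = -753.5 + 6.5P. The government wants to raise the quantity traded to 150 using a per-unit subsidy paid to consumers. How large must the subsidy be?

Required subsidy s = 31 per unit

At x = 150, invert demand for the buyer price: Pb = (1122 − 150)/9 = 108; invert supply for the seller price: Ps = (150 − (-753.5))/6.5 = 139.
The subsidy must fill the gap: s = Ps − Pb = 139 − 108 = 31.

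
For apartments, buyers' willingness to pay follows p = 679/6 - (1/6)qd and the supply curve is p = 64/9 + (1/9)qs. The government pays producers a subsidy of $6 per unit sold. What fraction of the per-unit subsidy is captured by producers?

Producer share = 0.4

Pre-subsidy: 679/6 - (1/6)q = 64/9 + (1/9)q gives q* = 381.8 and p* = 743/15.
With the subsidy, sellers receive ps = pb + 6 for each unit, where pb is the price buyers pay.
On the curves, pb = 679/6 - (1/6)q and ps = 64/9 + (1/9)q; the wedge ps − pb = 6 gives 64/9 + (1/9)q − (679/6 - (1/6)q) = 6, so q' = 403.4.
Then pb = 679/6 − (1/6)·403.4 = 689/15 and ps = 64/9 + (1/9)·403.4 = 779/15.
Buyers' price falls by p* − pb = 743/15 − 689/15 = 3.6; sellers' price rises by ps − p* = 779/15 − 743/15 = 2.4.
So producers capture 2.4/6 = 0.4 of each unit of subsidy.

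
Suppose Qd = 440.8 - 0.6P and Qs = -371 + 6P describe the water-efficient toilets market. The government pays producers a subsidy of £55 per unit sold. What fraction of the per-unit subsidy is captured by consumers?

Pre-subsidy: 440.8 - 0.6P = -371 + 6P gives P* = 123, Q* = 367.
With the subsidy, sellers receive Ps = Pb + 55 for each unit, where Pb is the price buyers pay.
Supply in terms of Pb becomes Qs = -371 + 6(Pb + 55) = -41 + 6Pb. Setting this equal to demand: 440.8 - 0.6Pb = -41 + 6Pb, so Pb = 73.
Sellers receive Ps = 73 + 55 = 128; Q' = 440.8 − 0.6·73 = 397.
Buyers' price falls by P* − Pb = 123 − 73 = 50; sellers' price rises by Ps − P* = 128 − 123 = 5.
So consumers capture 50/55 = 10/11 of each unit of subsidy.

Consumer share = 10/11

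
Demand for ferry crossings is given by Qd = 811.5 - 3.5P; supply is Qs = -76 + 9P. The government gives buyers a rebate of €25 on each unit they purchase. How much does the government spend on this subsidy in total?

Government cost = €15650

Pre-subsidy: 811.5 - 3.5P = -76 + 9P gives P* = 71, Q* = 563.
With the rebate, buyers effectively pay Pb = Ps − 25, where Ps is the price sellers receive.
Demand in terms of Ps becomes Qd = 811.5 − 3.5(Ps − 25) = 899 - 3.5Ps. Setting this equal to supply: 899 - 3.5Ps = -76 + 9Ps, so Ps = 78.
Buyers pay Pb = 78 − 25 = 53; Q' = -76 + 9·78 = 626.
Government outlay = subsidy × quantity = 25 × 626 = 15650.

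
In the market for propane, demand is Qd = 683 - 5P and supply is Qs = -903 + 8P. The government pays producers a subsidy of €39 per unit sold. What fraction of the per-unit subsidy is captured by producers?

Producer share = 5/13

Pre-subsidy: 683 - 5P = -903 + 8P gives P* = 122, Q* = 73.
With the subsidy, sellers receive Ps = Pb + 39 for each unit, where Pb is the price buyers pay.
Supply in terms of Pb becomes Qs = -903 + 8(Pb + 39) = -591 + 8Pb. Setting this equal to demand: 683 - 5Pb = -591 + 8Pb, so Pb = 98.
Sellers receive Ps = 98 + 39 = 137; Q' = 683 − 5·98 = 193.
Buyers' price falls by P* − Pb = 122 − 98 = 24; sellers' price rises by Ps − P* = 137 − 122 = 15.
So producers capture 15/39 = 5/13 of each unit of subsidy.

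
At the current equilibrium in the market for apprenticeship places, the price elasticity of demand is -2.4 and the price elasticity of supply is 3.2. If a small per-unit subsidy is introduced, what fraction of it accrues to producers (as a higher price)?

Producer share = 3/7

For a small subsidy around the equilibrium, the benefit split depends on the relative slopes, which at a point are proportional to the elasticities.
Buyer share = εs/(εs + |εd|) = 3.2/(3.2 + 2.4) = 4/7; seller share = |εd|/(εs + |εd|) = 3/7.
So producers capture 3/7 of the subsidy.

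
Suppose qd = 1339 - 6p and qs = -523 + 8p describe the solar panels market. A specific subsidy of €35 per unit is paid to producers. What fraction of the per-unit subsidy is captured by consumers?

Pre-subsidy: 1339 - 6p = -523 + 8p gives p* = 133, q* = 541.
With the subsidy, sellers receive ps = pb + 35 for each unit, where pb is the price buyers pay.
Supply in terms of pb becomes qs = -523 + 8(pb + 35) = -243 + 8pb. Setting this equal to demand: 1339 - 6pb = -243 + 8pb, so pb = 113.
Sellers receive ps = 113 + 35 = 148; q' = 1339 − 6·113 = 661.
Buyers' price falls by p* − pb = 133 − 113 = 20; sellers' price rises by ps − p* = 148 − 133 = 15.
So consumers capture 20/35 = 4/7 of each unit of subsidy.

Consumer share = 4/7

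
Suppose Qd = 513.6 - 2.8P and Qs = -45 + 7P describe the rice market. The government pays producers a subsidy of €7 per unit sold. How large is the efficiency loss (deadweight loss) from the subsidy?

Deadweight loss = €49

Pre-subsidy: 513.6 - 2.8P = -45 + 7P gives P* = 57, Q* = 354.
With the subsidy, sellers receive Ps = Pb + 7 for each unit, where Pb is the price buyers pay.
Supply in terms of Pb becomes Qs = -45 + 7(Pb + 7) = 4 + 7Pb. Setting this equal to demand: 513.6 - 2.8Pb = 4 + 7Pb, so Pb = 52.
Sellers receive Ps = 52 + 7 = 59; Q' = 513.6 − 2.8·52 = 368.
The subsidy expands output by 368 − 354 = 14 past the efficient level; on those units the gap between marginal cost and willingness to pay runs from 0 up to 7.
DWL = ½ × 7 × 14 = 49.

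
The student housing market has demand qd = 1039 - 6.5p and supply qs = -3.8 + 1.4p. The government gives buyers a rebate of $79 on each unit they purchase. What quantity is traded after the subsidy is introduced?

q' = 272

Pre-subsidy: 1039 - 6.5p = -3.8 + 1.4p gives p* = 132, q* = 181.
With the rebate, buyers effectively pay pb = ps − 79, where ps is the price sellers receive.
Demand in terms of ps becomes qd = 1039 − 6.5(ps − 79) = 1552.5 - 6.5ps. Setting this equal to supply: 1552.5 - 6.5ps = -3.8 + 1.4ps, so ps = 197.
Buyers pay pb = 197 − 79 = 118; q' = -3.8 + 1.4·197 = 272.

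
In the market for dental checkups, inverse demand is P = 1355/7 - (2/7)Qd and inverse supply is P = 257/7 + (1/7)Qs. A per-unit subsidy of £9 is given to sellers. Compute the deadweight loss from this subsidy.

Deadweight loss = £94.5

Pre-subsidy: 1355/7 - (2/7)Q = 257/7 + (1/7)Q gives Q* = 366 and P* = 89.
With the subsidy, sellers receive Ps = Pb + 9 for each unit, where Pb is the price buyers pay.
On the curves, Pb = 1355/7 - (2/7)Q and Ps = 257/7 + (1/7)Q; the wedge Ps − Pb = 9 gives 257/7 + (1/7)Q − (1355/7 - (2/7)Q) = 9, so Q' = 387.
Then Pb = 1355/7 − (2/7)·387 = 83 and Ps = 257/7 + (1/7)·387 = 92.
The subsidy expands output by 387 − 366 = 21 past the efficient level; on those units the gap between marginal cost and willingness to pay runs from 0 up to 9.
DWL = ½ × 9 × 21 = 94.5.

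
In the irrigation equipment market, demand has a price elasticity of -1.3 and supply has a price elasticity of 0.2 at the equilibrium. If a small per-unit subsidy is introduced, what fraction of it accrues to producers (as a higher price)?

For a small subsidy around the equilibrium, the benefit split depends on the relative slopes, which at a point are proportional to the elasticities.
Buyer share = εs/(εs + |εd|) = 0.2/(0.2 + 1.3) = 2/15; seller share = |εd|/(εs + |εd|) = 13/15.
So producers capture 13/15 of the subsidy.

Producer share = 13/15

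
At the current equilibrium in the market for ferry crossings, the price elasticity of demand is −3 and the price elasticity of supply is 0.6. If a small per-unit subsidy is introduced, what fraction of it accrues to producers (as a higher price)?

Producer share = 5/6

For a small subsidy around the equilibrium, the benefit split depends on the relative slopes, which at a point are proportional to the elasticities.
Buyer share = εs/(εs + |εd|) = 0.6/(0.6 + 3) = 1/6; seller share = |εd|/(εs + |εd|) = 5/6.
So producers capture 5/6 of the subsidy.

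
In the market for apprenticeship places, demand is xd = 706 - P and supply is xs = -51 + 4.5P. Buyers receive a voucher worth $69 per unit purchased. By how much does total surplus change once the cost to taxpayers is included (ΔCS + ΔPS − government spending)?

Pre-subsidy: 706 - P = -51 + 4.5P gives P* = 1514/11, x* = 6252/11.
With the rebate, buyers effectively pay Pb = Ps − 69, where Ps is the price sellers receive.
Demand in terms of Ps becomes xd = 706 − 1(Ps − 69) = 775 - Ps. Setting this equal to supply: 775 - Ps = -51 + 4.5Ps, so Ps = 1652/11.
Buyers pay Pb = 1652/11 − 69 = 893/11; x' = -51 + 4.5·(1652/11) = 6873/11.
ΔCS = ½(6252/11 + 6873/11)(1514/11 − 893/11) = 8150625/242; ΔPS = ½(6252/11 + 6873/11)(1652/11 − 1514/11) = 905625/121.
Government spending = 69 × 6873/11 = 474237/11.
Net change = 8150625/242 + 905625/121 − 474237/11 = -42849/22. The loss equals the DWL triangle ½·69·621/11.

Net change in total surplus = -42849/22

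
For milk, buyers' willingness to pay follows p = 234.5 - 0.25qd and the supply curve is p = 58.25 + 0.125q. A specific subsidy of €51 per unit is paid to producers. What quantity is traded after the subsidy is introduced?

q' = 606

Pre-subsidy: 234.5 - 0.25q = 58.25 + 0.125q gives q* = 470 and p* = 117.
With the subsidy, sellers receive ps = pb + 51 for each unit, where pb is the price buyers pay.
On the curves, pb = 234.5 - 0.25q and ps = 58.25 + 0.125q; the wedge ps − pb = 51 gives 58.25 + 0.125q − (234.5 - 0.25q) = 51, so q' = 606.
Then pb = 234.5 − 0.25·606 = 83 and ps = 58.25 + 0.125·606 = 134.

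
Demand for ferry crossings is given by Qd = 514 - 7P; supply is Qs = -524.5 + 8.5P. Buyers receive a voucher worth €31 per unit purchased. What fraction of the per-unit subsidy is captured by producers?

Pre-subsidy: 514 - 7P = -524.5 + 8.5P gives P* = 67, Q* = 45.
With the rebate, buyers effectively pay Pb = Ps − 31, where Ps is the price sellers receive.
Demand in terms of Ps becomes Qd = 514 − 7(Ps − 31) = 731 - 7Ps. Setting this equal to supply: 731 - 7Ps = -524.5 + 8.5Ps, so Ps = 81.
Buyers pay Pb = 81 − 31 = 50; Q' = -524.5 + 8.5·81 = 164.
Buyers' price falls by P* − Pb = 67 − 50 = 17; sellers' price rises by Ps − P* = 81 − 67 = 14.
So producers capture 14/31 = 14/31 of each unit of subsidy.

Producer share = 14/31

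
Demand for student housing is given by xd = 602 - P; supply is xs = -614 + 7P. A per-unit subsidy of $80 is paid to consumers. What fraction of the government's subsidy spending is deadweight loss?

Pre-subsidy: 602 - P = -614 + 7P gives P* = 152, x* = 450.
With the rebate, buyers effectively pay Pb = Ps − 80, where Ps is the price sellers receive.
Demand in terms of Ps becomes xd = 602 − 1(Ps − 80) = 682 - Ps. Setting this equal to supply: 682 - Ps = -614 + 7Ps, so Ps = 162.
Buyers pay Pb = 162 − 80 = 82; x' = -614 + 7·162 = 520.
ΔCS = ½(450 + 520)(152 − 82) = 33950; ΔPS = ½(450 + 520)(162 − 152) = 4850.
Government spending = 80 × 520 = 41600.
DWL = ½ × 80 × (520 − 450) = 2800; fraction = 2800 / 41600 = 7/104.

DWL / government spending = 7/104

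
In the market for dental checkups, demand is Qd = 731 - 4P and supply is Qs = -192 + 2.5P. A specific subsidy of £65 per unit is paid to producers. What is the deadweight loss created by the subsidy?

Deadweight loss = £3250

Pre-subsidy: 731 - 4P = -192 + 2.5P gives P* = 142, Q* = 163.
With the subsidy, sellers receive Ps = Pb + 65 for each unit, where Pb is the price buyers pay.
Supply in terms of Pb becomes Qs = -192 + 2.5(Pb + 65) = -29.5 + 2.5Pb. Setting this equal to demand: 731 - 4Pb = -29.5 + 2.5Pb, so Pb = 117.
Sellers receive Ps = 117 + 65 = 182; Q' = 731 − 4·117 = 263.
The subsidy expands output by 263 − 163 = 100 past the efficient level; on those units the gap between marginal cost and willingness to pay runs from 0 up to 65.
DWL = ½ × 65 × 100 = 3250.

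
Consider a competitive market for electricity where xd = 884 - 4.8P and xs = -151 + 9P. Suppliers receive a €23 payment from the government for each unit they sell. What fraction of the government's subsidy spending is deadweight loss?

DWL / government spending = 9/149

Pre-subsidy: 884 - 4.8P = -151 + 9P gives P* = 75, x* = 524.
With the subsidy, sellers receive Ps = Pb + 23 for each unit, where Pb is the price buyers pay.
Supply in terms of Pb becomes xs = -151 + 9(Pb + 23) = 56 + 9Pb. Setting this equal to demand: 884 - 4.8Pb = 56 + 9Pb, so Pb = 60.
Sellers receive Ps = 60 + 23 = 83; x' = 884 − 4.8·60 = 596.
ΔCS = ½(524 + 596)(75 − 60) = 8400; ΔPS = ½(524 + 596)(83 − 75) = 4480.
Government spending = 23 × 596 = 13708.
DWL = ½ × 23 × (596 − 524) = 828; fraction = 828 / 13708 = 9/149.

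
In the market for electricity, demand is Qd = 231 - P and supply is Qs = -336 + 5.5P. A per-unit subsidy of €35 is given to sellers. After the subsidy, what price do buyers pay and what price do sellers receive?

Pre-subsidy: 231 - P = -336 + 5.5P gives P* = 1134/13, Q* = 1869/13.
With the subsidy, sellers receive Ps = Pb + 35 for each unit, where Pb is the price buyers pay.
Supply in terms of Pb becomes Qs = -336 + 5.5(Pb + 35) = -143.5 + 5.5Pb. Setting this equal to demand: 231 - Pb = -143.5 + 5.5Pb, so Pb = 749/13.
Sellers receive Ps = 749/13 + 35 = 1204/13; Q' = 231 − 1·(749/13) = 2254/13.

Buyers pay 749/13; sellers receive 1204/13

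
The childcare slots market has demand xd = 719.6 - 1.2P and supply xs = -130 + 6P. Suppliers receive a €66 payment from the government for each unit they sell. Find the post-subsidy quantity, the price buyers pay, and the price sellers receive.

x' = 644; buyers pay €63; sellers receive €129

Pre-subsidy: 719.6 - 1.2P = -130 + 6P gives P* = 118, x* = 578.
With the subsidy, sellers receive Ps = Pb + 66 for each unit, where Pb is the price buyers pay.
Supply in terms of Pb becomes xs = -130 + 6(Pb + 66) = 266 + 6Pb. Setting this equal to demand: 719.6 - 1.2Pb = 266 + 6Pb, so Pb = 63.
Sellers receive Ps = 63 + 66 = 129; x' = 719.6 − 1.2·63 = 644.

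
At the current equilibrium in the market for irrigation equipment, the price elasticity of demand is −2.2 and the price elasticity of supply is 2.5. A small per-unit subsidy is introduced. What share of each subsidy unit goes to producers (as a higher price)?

Producer share = 22/47

For a small subsidy around the equilibrium, the benefit split depends on the relative slopes, which at a point are proportional to the elasticities.
Buyer share = εs/(εs + |εd|) = 2.5/(2.5 + 2.2) = 25/47; seller share = |εd|/(εs + |εd|) = 22/47.
So producers capture 22/47 of the subsidy.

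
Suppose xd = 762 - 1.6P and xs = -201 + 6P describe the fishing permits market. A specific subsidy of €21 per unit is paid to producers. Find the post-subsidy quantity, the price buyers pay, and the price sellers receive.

Pre-subsidy: 762 - 1.6P = -201 + 6P gives P* = 4815/38, x* = 10626/19.
With the subsidy, sellers receive Ps = Pb + 21 for each unit, where Pb is the price buyers pay.
Supply in terms of Pb becomes xs = -201 + 6(Pb + 21) = -75 + 6Pb. Setting this equal to demand: 762 - 1.6Pb = -75 + 6Pb, so Pb = 4185/38.
Sellers receive Ps = 4185/38 + 21 = 4983/38; x' = 762 − 1.6·(4185/38) = 11130/19.

x' = 11130/19; buyers pay 4185/38; sellers receive 4983/38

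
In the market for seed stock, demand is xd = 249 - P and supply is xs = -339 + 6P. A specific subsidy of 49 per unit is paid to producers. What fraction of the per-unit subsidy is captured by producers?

Producer share = 1/7

Pre-subsidy: 249 - P = -339 + 6P gives P* = 84, x* = 165.
With the subsidy, sellers receive Ps = Pb + 49 for each unit, where Pb is the price buyers pay.
Supply in terms of Pb becomes xs = -339 + 6(Pb + 49) = -45 + 6Pb. Setting this equal to demand: 249 - Pb = -45 + 6Pb, so Pb = 42.
Sellers receive Ps = 42 + 49 = 91; x' = 249 − 1·42 = 207.
Buyers' price falls by P* − Pb = 84 − 42 = 42; sellers' price rises by Ps − P* = 91 − 84 = 7.
So producers capture 7/49 = 1/7 of each unit of subsidy.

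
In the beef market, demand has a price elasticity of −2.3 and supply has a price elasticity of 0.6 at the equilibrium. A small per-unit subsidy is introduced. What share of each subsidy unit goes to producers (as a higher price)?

For a small subsidy around the equilibrium, the benefit split depends on the relative slopes, which at a point are proportional to the elasticities.
Buyer share = εs/(εs + |εd|) = 0.6/(0.6 + 2.3) = 6/29; seller share = |εd|/(εs + |εd|) = 23/29.
So producers capture 23/29 of the subsidy.

Producer share = 23/29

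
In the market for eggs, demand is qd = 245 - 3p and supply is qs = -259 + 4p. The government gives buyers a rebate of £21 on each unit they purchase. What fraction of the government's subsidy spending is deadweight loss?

DWL / government spending = 18/65

Pre-subsidy: 245 - 3p = -259 + 4p gives p* = 72, q* = 29.
With the rebate, buyers effectively pay pb = ps − 21, where ps is the price sellers receive.
Demand in terms of ps becomes qd = 245 − 3(ps − 21) = 308 - 3ps. Setting this equal to supply: 308 - 3ps = -259 + 4ps, so ps = 81.
Buyers pay pb = 81 − 21 = 60; q' = -259 + 4·81 = 65.
ΔCS = ½(29 + 65)(72 − 60) = 564; ΔPS = ½(29 + 65)(81 − 72) = 423.
Government spending = 21 × 65 = 1365.
DWL = ½ × 21 × (65 − 29) = 378; fraction = 378 / 1365 = 18/65.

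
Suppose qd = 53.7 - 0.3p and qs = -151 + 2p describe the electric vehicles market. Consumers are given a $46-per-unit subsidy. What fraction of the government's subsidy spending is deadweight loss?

Pre-subsidy: 53.7 - 0.3p = -151 + 2p gives p* = 89, q* = 27.
With the rebate, buyers effectively pay pb = ps − 46, where ps is the price sellers receive.
Demand in terms of ps becomes qd = 53.7 − 0.3(ps − 46) = 67.5 - 0.3ps. Setting this equal to supply: 67.5 - 0.3ps = -151 + 2ps, so ps = 95.
Buyers pay pb = 95 − 46 = 49; q' = -151 + 2·95 = 39.
ΔCS = ½(27 + 39)(89 − 49) = 1320; ΔPS = ½(27 + 39)(95 − 89) = 198.
Government spending = 46 × 39 = 1794.
DWL = ½ × 46 × (39 − 27) = 276; fraction = 276 / 1794 = 2/13.

DWL / government spending = 2/13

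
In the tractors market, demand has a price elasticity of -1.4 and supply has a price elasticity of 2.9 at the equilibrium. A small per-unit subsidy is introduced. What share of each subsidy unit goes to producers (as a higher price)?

Producer share = 14/43

For a small subsidy around the equilibrium, the benefit split depends on the relative slopes, which at a point are proportional to the elasticities.
Buyer share = εs/(εs + |εd|) = 2.9/(2.9 + 1.4) = 29/43; seller share = |εd|/(εs + |εd|) = 14/43.
So producers capture 14/43 of the subsidy.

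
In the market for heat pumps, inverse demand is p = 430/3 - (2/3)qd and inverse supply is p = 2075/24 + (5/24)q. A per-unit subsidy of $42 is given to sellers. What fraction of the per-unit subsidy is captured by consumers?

Consumer share = 16/21

Pre-subsidy: 430/3 - (2/3)q = 2075/24 + (5/24)q gives q* = 65 and p* = 100.
With the subsidy, sellers receive ps = pb + 42 for each unit, where pb is the price buyers pay.
On the curves, pb = 430/3 - (2/3)q and ps = 2075/24 + (5/24)q; the wedge ps − pb = 42 gives 2075/24 + (5/24)q − (430/3 - (2/3)q) = 42, so q' = 113.
Then pb = 430/3 − (2/3)·113 = 68 and ps = 2075/24 + (5/24)·113 = 110.
Buyers' price falls by p* − pb = 100 − 68 = 32; sellers' price rises by ps − p* = 110 − 100 = 10.
So consumers capture 32/42 = 16/21 of each unit of subsidy.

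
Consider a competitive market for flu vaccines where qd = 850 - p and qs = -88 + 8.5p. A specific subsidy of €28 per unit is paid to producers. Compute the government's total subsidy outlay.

Government cost = 413000/19

Pre-subsidy: 850 - p = -88 + 8.5p gives p* = 1876/19, q* = 14274/19.
With the subsidy, sellers receive ps = pb + 28 for each unit, where pb is the price buyers pay.
Supply in terms of pb becomes qs = -88 + 8.5(pb + 28) = 150 + 8.5pb. Setting this equal to demand: 850 - pb = 150 + 8.5pb, so pb = 1400/19.
Sellers receive ps = 1400/19 + 28 = 1932/19; q' = 850 − 1·(1400/19) = 14750/19.
Government outlay = subsidy × quantity = 28 × 14750/19 = 413000/19.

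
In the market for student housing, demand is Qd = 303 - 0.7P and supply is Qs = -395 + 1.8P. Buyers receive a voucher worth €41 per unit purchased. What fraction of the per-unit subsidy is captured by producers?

Producer share = 0.28

Pre-subsidy: 303 - 0.7P = -395 + 1.8P gives P* = 279.2, Q* = 107.56.
With the rebate, buyers effectively pay Pb = Ps − 41, where Ps is the price sellers receive.
Demand in terms of Ps becomes Qd = 303 − 0.7(Ps − 41) = 331.7 - 0.7Ps. Setting this equal to supply: 331.7 - 0.7Ps = -395 + 1.8Ps, so Ps = 290.68.
Buyers pay Pb = 290.68 − 41 = 249.68; Q' = -395 + 1.8·290.68 = 128.224.
Buyers' price falls by P* − Pb = 279.2 − 249.68 = 29.52; sellers' price rises by Ps − P* = 290.68 − 279.2 = 11.48.
So producers capture 11.48/41 = 0.28 of each unit of subsidy.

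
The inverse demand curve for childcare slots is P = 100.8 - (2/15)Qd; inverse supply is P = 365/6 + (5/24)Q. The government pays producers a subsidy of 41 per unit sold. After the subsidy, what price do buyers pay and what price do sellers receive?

Buyers pay 8512/123; sellers receive 13555/123

Pre-subsidy: 100.8 - (2/15)Q = 365/6 + (5/24)Q gives Q* = 4796/41 and P* = 10480/123.
With the subsidy, sellers receive Ps = Pb + 41 for each unit, where Pb is the price buyers pay.
On the curves, Pb = 100.8 - (2/15)Q and Ps = 365/6 + (5/24)Q; the wedge Ps − Pb = 41 gives 365/6 + (5/24)Q − (100.8 - (2/15)Q) = 41, so Q' = 9716/41.
Then Pb = 100.8 − (2/15)·(9716/41) = 8512/123 and Ps = 365/6 + (5/24)·(9716/41) = 13555/123.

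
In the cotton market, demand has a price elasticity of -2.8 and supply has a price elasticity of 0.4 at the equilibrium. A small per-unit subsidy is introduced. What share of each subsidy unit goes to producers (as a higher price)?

Producer share = 0.875

For a small subsidy around the equilibrium, the benefit split depends on the relative slopes, which at a point are proportional to the elasticities.
Buyer share = εs/(εs + |εd|) = 0.4/(0.4 + 2.8) = 0.125; seller share = |εd|/(εs + |εd|) = 0.875.
So producers capture 0.875 of the subsidy.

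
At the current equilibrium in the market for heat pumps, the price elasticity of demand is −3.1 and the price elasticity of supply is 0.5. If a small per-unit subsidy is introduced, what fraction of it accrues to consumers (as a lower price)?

Consumer share = 5/36

For a small subsidy around the equilibrium, the benefit split depends on the relative slopes, which at a point are proportional to the elasticities.
Buyer share = εs/(εs + |εd|) = 0.5/(0.5 + 3.1) = 5/36; seller share = |εd|/(εs + |εd|) = 31/36.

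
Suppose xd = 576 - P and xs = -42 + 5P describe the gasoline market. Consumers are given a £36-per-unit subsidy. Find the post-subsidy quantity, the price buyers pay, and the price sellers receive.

x' = 503; buyers pay £73; sellers receive £109

Pre-subsidy: 576 - P = -42 + 5P gives P* = 103, x* = 473.
With the rebate, buyers effectively pay Pb = Ps − 36, where Ps is the price sellers receive.
Demand in terms of Ps becomes xd = 576 − 1(Ps − 36) = 612 - Ps. Setting this equal to supply: 612 - Ps = -42 + 5Ps, so Ps = 109.
Buyers pay Pb = 109 − 36 = 73; x' = -42 + 5·109 = 503.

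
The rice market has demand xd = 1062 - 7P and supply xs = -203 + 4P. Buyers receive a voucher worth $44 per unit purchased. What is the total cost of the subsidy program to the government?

Pre-subsidy: 1062 - 7P = -203 + 4P gives P* = 115, x* = 257.
With the rebate, buyers effectively pay Pb = Ps − 44, where Ps is the price sellers receive.
Demand in terms of Ps becomes xd = 1062 − 7(Ps − 44) = 1370 - 7Ps. Setting this equal to supply: 1370 - 7Ps = -203 + 4Ps, so Ps = 143.
Buyers pay Pb = 143 − 44 = 99; x' = -203 + 4·143 = 369.
Government outlay = subsidy × quantity = 44 × 369 = 16236.

Government cost = $16236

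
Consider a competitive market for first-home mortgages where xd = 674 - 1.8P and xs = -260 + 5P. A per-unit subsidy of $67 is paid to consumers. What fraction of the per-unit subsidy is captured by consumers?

Consumer share = 25/34

Pre-subsidy: 674 - 1.8P = -260 + 5P gives P* = 2335/17, x* = 7255/17.
With the rebate, buyers effectively pay Pb = Ps − 67, where Ps is the price sellers receive.
Demand in terms of Ps becomes xd = 674 − 1.8(Ps − 67) = 794.6 - 1.8Ps. Setting this equal to supply: 794.6 - 1.8Ps = -260 + 5Ps, so Ps = 5273/34.
Buyers pay Pb = 5273/34 − 67 = 2995/34; x' = -260 + 5·(5273/34) = 17525/34.
Buyers' price falls by P* − Pb = 2335/17 − 2995/34 = 1675/34; sellers' price rises by Ps − P* = 5273/34 − 2335/17 = 603/34.
So consumers capture (1675/34)/67 = 25/34 of each unit of subsidy.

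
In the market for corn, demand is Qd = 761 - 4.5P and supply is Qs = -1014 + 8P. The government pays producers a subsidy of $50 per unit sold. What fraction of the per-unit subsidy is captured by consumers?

Consumer share = 0.64

Pre-subsidy: 761 - 4.5P = -1014 + 8P gives P* = 142, Q* = 122.
With the subsidy, sellers receive Ps = Pb + 50 for each unit, where Pb is the price buyers pay.
Supply in terms of Pb becomes Qs = -1014 + 8(Pb + 50) = -614 + 8Pb. Setting this equal to demand: 761 - 4.5Pb = -614 + 8Pb, so Pb = 110.
Sellers receive Ps = 110 + 50 = 160; Q' = 761 − 4.5·110 = 266.
Buyers' price falls by P* − Pb = 142 − 110 = 32; sellers' price rises by Ps − P* = 160 − 142 = 18.
So consumers capture 32/50 = 0.64 of each unit of subsidy.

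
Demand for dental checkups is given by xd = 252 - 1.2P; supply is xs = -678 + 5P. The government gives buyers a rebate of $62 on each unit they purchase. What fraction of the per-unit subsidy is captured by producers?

Producer share = 6/31

Pre-subsidy: 252 - 1.2P = -678 + 5P gives P* = 150, x* = 72.
With the rebate, buyers effectively pay Pb = Ps − 62, where Ps is the price sellers receive.
Demand in terms of Ps becomes xd = 252 − 1.2(Ps − 62) = 326.4 - 1.2Ps. Setting this equal to supply: 326.4 - 1.2Ps = -678 + 5Ps, so Ps = 162.
Buyers pay Pb = 162 − 62 = 100; x' = -678 + 5·162 = 132.
Buyers' price falls by P* − Pb = 150 − 100 = 50; sellers' price rises by Ps − P* = 162 − 150 = 12.
So producers capture 12/62 = 6/31 of each unit of subsidy.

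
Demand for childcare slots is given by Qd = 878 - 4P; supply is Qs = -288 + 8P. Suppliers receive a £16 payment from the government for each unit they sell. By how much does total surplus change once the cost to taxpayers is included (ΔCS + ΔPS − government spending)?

Net change in total surplus = -1024/3

Pre-subsidy: 878 - 4P = -288 + 8P gives P* = 583/6, Q* = 1468/3.
With the subsidy, sellers receive Ps = Pb + 16 for each unit, where Pb is the price buyers pay.
Supply in terms of Pb becomes Qs = -288 + 8(Pb + 16) = -160 + 8Pb. Setting this equal to demand: 878 - 4Pb = -160 + 8Pb, so Pb = 86.5.
Sellers receive Ps = 86.5 + 16 = 102.5; Q' = 878 − 4·86.5 = 532.
ΔCS = ½(1468/3 + 532)(583/6 − 86.5) = 49024/9; ΔPS = ½(1468/3 + 532)(102.5 − 583/6) = 24512/9.
Government spending = 16 × 532 = 8512.
Net change = 49024/9 + 24512/9 − 8512 = -1024/3. The loss equals the DWL triangle ½·16·128/3.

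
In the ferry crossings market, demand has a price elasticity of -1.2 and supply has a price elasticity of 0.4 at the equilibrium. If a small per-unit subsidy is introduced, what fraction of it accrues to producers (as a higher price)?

Producer share = 0.75

For a small subsidy around the equilibrium, the benefit split depends on the relative slopes, which at a point are proportional to the elasticities.
Buyer share = εs/(εs + |εd|) = 0.4/(0.4 + 1.2) = 0.25; seller share = |εd|/(εs + |εd|) = 0.75.
So producers capture 0.75 of the subsidy.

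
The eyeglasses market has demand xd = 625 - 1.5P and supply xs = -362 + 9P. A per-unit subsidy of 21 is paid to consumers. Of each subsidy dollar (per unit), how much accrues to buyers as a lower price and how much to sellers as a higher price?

Pre-subsidy: 625 - 1.5P = -362 + 9P gives P* = 94, x* = 484.
With the rebate, buyers effectively pay Pb = Ps − 21, where Ps is the price sellers receive.
Demand in terms of Ps becomes xd = 625 − 1.5(Ps − 21) = 656.5 - 1.5Ps. Setting this equal to supply: 656.5 - 1.5Ps = -362 + 9Ps, so Ps = 97.
Buyers pay Pb = 97 − 21 = 76; x' = -362 + 9·97 = 511.
Buyers' price falls by P* − Pb = 94 − 76 = 18; sellers' price rises by Ps − P* = 97 − 94 = 3.

Buyers gain 18 per unit; sellers gain 3 per unit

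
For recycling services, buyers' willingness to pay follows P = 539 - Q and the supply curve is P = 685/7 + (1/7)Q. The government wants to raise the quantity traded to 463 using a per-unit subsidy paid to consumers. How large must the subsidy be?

At Q = 463, from the demand curve buyers pay Pb = 539 − 1·463 = 76; from the supply curve sellers need Ps = 685/7 + (1/7)·463 = 164.
The subsidy must fill the gap: s = Ps − Pb = 164 − 76 = 88.

Required subsidy s = 88 per unit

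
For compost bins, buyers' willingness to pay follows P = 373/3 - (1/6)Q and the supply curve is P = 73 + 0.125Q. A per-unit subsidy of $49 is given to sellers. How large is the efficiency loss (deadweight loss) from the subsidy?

Pre-subsidy: 373/3 - (1/6)Q = 73 + 0.125Q gives Q* = 176 and P* = 95.
With the subsidy, sellers receive Ps = Pb + 49 for each unit, where Pb is the price buyers pay.
On the curves, Pb = 373/3 - (1/6)Q and Ps = 73 + 0.125Q; the wedge Ps − Pb = 49 gives 73 + 0.125Q − (373/3 - (1/6)Q) = 49, so Q' = 344.
Then Pb = 373/3 − (1/6)·344 = 67 and Ps = 73 + 0.125·344 = 116.
The subsidy expands output by 344 − 176 = 168 past the efficient level; on those units the gap between marginal cost and willingness to pay runs from 0 up to 49.
DWL = ½ × 49 × 168 = 4116.

Deadweight loss = $4116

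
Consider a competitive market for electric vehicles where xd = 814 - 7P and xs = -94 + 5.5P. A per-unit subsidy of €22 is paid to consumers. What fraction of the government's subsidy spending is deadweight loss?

DWL / government spending = 847/9332

Pre-subsidy: 814 - 7P = -94 + 5.5P gives P* = 72.64, x* = 305.52.
With the rebate, buyers effectively pay Pb = Ps − 22, where Ps is the price sellers receive.
Demand in terms of Ps becomes xd = 814 − 7(Ps − 22) = 968 - 7Ps. Setting this equal to supply: 968 - 7Ps = -94 + 5.5Ps, so Ps = 84.96.
Buyers pay Pb = 84.96 − 22 = 62.96; x' = -94 + 5.5·84.96 = 373.28.
ΔCS = ½(305.52 + 373.28)(72.64 − 62.96) = 3285.392; ΔPS = ½(305.52 + 373.28)(84.96 − 72.64) = 4181.408.
Government spending = 22 × 373.28 = 8212.16.
DWL = ½ × 22 × (373.28 − 305.52) = 745.36; fraction = 745.36 / 8212.16 = 847/9332.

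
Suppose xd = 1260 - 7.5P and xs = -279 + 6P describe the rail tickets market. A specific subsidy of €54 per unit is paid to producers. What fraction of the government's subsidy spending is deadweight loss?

Pre-subsidy: 1260 - 7.5P = -279 + 6P gives P* = 114, x* = 405.
With the subsidy, sellers receive Ps = Pb + 54 for each unit, where Pb is the price buyers pay.
Supply in terms of Pb becomes xs = -279 + 6(Pb + 54) = 45 + 6Pb. Setting this equal to demand: 1260 - 7.5Pb = 45 + 6Pb, so Pb = 90.
Sellers receive Ps = 90 + 54 = 144; x' = 1260 − 7.5·90 = 585.
ΔCS = ½(405 + 585)(114 − 90) = 11880; ΔPS = ½(405 + 585)(144 − 114) = 14850.
Government spending = 54 × 585 = 31590.
DWL = ½ × 54 × (585 − 405) = 4860; fraction = 4860 / 31590 = 2/13.

DWL / government spending = 2/13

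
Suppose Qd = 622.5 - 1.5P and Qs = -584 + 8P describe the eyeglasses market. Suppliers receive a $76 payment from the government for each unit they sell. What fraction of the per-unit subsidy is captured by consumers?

Pre-subsidy: 622.5 - 1.5P = -584 + 8P gives P* = 127, Q* = 432.
With the subsidy, sellers receive Ps = Pb + 76 for each unit, where Pb is the price buyers pay.
Supply in terms of Pb becomes Qs = -584 + 8(Pb + 76) = 24 + 8Pb. Setting this equal to demand: 622.5 - 1.5Pb = 24 + 8Pb, so Pb = 63.
Sellers receive Ps = 63 + 76 = 139; Q' = 622.5 − 1.5·63 = 528.
Buyers' price falls by P* − Pb = 127 − 63 = 64; sellers' price rises by Ps − P* = 139 − 127 = 12.
So consumers capture 64/76 = 16/19 of each unit of subsidy.

Consumer share = 16/19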